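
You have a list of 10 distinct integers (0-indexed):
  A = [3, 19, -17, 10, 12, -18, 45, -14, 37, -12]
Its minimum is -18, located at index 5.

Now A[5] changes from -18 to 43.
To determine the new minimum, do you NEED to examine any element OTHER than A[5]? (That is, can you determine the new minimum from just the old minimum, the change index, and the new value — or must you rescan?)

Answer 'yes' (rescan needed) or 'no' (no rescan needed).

Answer: yes

Derivation:
Old min = -18 at index 5
Change at index 5: -18 -> 43
Index 5 WAS the min and new value 43 > old min -18. Must rescan other elements to find the new min.
Needs rescan: yes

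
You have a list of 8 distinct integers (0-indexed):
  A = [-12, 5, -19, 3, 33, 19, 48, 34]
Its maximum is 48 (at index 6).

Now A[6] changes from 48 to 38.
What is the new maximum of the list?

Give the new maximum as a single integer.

Answer: 38

Derivation:
Old max = 48 (at index 6)
Change: A[6] 48 -> 38
Changed element WAS the max -> may need rescan.
  Max of remaining elements: 34
  New max = max(38, 34) = 38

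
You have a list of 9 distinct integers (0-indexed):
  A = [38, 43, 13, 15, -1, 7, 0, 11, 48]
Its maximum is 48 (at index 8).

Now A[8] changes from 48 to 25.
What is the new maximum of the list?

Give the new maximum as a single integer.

Answer: 43

Derivation:
Old max = 48 (at index 8)
Change: A[8] 48 -> 25
Changed element WAS the max -> may need rescan.
  Max of remaining elements: 43
  New max = max(25, 43) = 43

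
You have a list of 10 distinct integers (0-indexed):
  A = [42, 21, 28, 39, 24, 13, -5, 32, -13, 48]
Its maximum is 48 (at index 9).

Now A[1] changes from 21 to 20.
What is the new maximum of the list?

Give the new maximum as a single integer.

Answer: 48

Derivation:
Old max = 48 (at index 9)
Change: A[1] 21 -> 20
Changed element was NOT the old max.
  New max = max(old_max, new_val) = max(48, 20) = 48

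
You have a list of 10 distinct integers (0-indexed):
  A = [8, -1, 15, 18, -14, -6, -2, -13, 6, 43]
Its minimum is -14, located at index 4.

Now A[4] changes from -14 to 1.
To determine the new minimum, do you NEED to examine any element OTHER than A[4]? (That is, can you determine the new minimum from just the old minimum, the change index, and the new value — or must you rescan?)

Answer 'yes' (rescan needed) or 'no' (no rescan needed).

Old min = -14 at index 4
Change at index 4: -14 -> 1
Index 4 WAS the min and new value 1 > old min -14. Must rescan other elements to find the new min.
Needs rescan: yes

Answer: yes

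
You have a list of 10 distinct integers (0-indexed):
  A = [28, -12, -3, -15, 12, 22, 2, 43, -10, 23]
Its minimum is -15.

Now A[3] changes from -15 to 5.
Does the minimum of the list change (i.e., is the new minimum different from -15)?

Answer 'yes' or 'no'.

Old min = -15
Change: A[3] -15 -> 5
Changed element was the min; new min must be rechecked.
New min = -12; changed? yes

Answer: yes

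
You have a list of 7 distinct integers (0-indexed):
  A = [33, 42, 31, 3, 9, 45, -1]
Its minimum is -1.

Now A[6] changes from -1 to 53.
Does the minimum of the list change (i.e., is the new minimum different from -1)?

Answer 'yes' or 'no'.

Old min = -1
Change: A[6] -1 -> 53
Changed element was the min; new min must be rechecked.
New min = 3; changed? yes

Answer: yes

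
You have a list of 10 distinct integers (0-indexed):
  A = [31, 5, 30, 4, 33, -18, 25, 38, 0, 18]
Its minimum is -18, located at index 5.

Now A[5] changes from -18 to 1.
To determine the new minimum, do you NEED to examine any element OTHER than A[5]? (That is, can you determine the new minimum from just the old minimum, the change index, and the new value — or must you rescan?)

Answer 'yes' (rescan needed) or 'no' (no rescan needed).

Old min = -18 at index 5
Change at index 5: -18 -> 1
Index 5 WAS the min and new value 1 > old min -18. Must rescan other elements to find the new min.
Needs rescan: yes

Answer: yes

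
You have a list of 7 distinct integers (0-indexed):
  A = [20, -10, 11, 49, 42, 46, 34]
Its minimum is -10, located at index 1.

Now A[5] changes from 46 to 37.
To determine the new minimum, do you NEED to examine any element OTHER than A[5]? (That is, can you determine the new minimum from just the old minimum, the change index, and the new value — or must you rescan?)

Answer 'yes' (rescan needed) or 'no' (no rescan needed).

Answer: no

Derivation:
Old min = -10 at index 1
Change at index 5: 46 -> 37
Index 5 was NOT the min. New min = min(-10, 37). No rescan of other elements needed.
Needs rescan: no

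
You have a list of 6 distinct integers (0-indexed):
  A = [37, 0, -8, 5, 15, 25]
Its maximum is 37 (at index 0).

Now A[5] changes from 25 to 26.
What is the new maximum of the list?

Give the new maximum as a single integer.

Old max = 37 (at index 0)
Change: A[5] 25 -> 26
Changed element was NOT the old max.
  New max = max(old_max, new_val) = max(37, 26) = 37

Answer: 37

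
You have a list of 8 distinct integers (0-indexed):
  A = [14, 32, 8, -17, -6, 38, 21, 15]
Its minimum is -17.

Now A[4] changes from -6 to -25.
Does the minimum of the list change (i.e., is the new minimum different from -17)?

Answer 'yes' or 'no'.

Old min = -17
Change: A[4] -6 -> -25
Changed element was NOT the min; min changes only if -25 < -17.
New min = -25; changed? yes

Answer: yes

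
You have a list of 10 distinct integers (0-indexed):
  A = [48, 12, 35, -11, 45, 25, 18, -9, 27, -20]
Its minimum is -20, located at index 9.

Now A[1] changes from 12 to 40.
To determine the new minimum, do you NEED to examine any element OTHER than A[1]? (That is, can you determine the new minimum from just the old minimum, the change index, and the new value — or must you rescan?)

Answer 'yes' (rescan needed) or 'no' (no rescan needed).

Answer: no

Derivation:
Old min = -20 at index 9
Change at index 1: 12 -> 40
Index 1 was NOT the min. New min = min(-20, 40). No rescan of other elements needed.
Needs rescan: no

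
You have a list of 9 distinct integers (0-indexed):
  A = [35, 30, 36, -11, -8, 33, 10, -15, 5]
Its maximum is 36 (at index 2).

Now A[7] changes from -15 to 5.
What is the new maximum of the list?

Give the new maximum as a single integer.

Answer: 36

Derivation:
Old max = 36 (at index 2)
Change: A[7] -15 -> 5
Changed element was NOT the old max.
  New max = max(old_max, new_val) = max(36, 5) = 36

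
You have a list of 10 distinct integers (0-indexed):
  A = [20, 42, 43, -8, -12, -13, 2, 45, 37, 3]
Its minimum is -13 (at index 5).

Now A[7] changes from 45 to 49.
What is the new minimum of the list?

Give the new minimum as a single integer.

Answer: -13

Derivation:
Old min = -13 (at index 5)
Change: A[7] 45 -> 49
Changed element was NOT the old min.
  New min = min(old_min, new_val) = min(-13, 49) = -13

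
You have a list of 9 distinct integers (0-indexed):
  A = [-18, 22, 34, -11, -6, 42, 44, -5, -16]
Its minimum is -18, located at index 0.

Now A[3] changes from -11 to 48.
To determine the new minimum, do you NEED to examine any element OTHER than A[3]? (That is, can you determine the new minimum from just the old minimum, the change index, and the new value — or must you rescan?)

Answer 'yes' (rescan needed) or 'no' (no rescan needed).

Old min = -18 at index 0
Change at index 3: -11 -> 48
Index 3 was NOT the min. New min = min(-18, 48). No rescan of other elements needed.
Needs rescan: no

Answer: no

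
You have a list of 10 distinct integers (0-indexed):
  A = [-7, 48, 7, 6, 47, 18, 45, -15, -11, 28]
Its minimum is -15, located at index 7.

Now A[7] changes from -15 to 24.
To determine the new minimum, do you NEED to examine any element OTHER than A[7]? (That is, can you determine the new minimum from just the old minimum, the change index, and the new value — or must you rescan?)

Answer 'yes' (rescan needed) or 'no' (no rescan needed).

Old min = -15 at index 7
Change at index 7: -15 -> 24
Index 7 WAS the min and new value 24 > old min -15. Must rescan other elements to find the new min.
Needs rescan: yes

Answer: yes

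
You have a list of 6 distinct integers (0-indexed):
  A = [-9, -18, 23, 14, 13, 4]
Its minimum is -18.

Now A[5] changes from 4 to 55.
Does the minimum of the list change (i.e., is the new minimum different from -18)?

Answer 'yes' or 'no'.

Old min = -18
Change: A[5] 4 -> 55
Changed element was NOT the min; min changes only if 55 < -18.
New min = -18; changed? no

Answer: no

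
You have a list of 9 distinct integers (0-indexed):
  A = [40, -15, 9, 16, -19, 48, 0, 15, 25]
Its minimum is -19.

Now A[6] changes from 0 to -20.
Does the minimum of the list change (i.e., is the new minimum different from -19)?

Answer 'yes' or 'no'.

Answer: yes

Derivation:
Old min = -19
Change: A[6] 0 -> -20
Changed element was NOT the min; min changes only if -20 < -19.
New min = -20; changed? yes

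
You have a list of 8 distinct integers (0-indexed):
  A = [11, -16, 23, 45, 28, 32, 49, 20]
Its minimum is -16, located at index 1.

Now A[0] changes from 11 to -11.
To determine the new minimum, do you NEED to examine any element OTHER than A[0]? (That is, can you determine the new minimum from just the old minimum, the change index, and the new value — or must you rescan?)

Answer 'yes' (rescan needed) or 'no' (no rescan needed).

Old min = -16 at index 1
Change at index 0: 11 -> -11
Index 0 was NOT the min. New min = min(-16, -11). No rescan of other elements needed.
Needs rescan: no

Answer: no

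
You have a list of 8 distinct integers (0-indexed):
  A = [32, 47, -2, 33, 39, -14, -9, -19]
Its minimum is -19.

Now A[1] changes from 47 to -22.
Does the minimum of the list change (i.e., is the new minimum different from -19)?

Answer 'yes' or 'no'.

Old min = -19
Change: A[1] 47 -> -22
Changed element was NOT the min; min changes only if -22 < -19.
New min = -22; changed? yes

Answer: yes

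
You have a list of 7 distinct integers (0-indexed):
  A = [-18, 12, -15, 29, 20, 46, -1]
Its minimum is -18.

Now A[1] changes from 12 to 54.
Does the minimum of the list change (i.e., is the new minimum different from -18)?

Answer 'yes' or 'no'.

Answer: no

Derivation:
Old min = -18
Change: A[1] 12 -> 54
Changed element was NOT the min; min changes only if 54 < -18.
New min = -18; changed? no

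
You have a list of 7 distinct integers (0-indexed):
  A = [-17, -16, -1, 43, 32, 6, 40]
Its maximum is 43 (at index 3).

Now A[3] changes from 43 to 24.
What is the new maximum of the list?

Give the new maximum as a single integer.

Old max = 43 (at index 3)
Change: A[3] 43 -> 24
Changed element WAS the max -> may need rescan.
  Max of remaining elements: 40
  New max = max(24, 40) = 40

Answer: 40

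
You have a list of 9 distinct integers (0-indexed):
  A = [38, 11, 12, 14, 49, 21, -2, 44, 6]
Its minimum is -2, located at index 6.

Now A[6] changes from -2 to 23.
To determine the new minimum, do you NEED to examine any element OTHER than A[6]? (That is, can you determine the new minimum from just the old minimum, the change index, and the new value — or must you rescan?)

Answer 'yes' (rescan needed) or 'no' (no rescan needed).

Answer: yes

Derivation:
Old min = -2 at index 6
Change at index 6: -2 -> 23
Index 6 WAS the min and new value 23 > old min -2. Must rescan other elements to find the new min.
Needs rescan: yes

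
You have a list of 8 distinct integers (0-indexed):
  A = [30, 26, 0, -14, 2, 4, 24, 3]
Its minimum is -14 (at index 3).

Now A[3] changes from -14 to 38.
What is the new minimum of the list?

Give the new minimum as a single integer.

Old min = -14 (at index 3)
Change: A[3] -14 -> 38
Changed element WAS the min. Need to check: is 38 still <= all others?
  Min of remaining elements: 0
  New min = min(38, 0) = 0

Answer: 0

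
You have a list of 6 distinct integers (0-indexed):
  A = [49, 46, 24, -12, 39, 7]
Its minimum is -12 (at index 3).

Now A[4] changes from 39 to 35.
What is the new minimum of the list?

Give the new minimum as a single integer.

Old min = -12 (at index 3)
Change: A[4] 39 -> 35
Changed element was NOT the old min.
  New min = min(old_min, new_val) = min(-12, 35) = -12

Answer: -12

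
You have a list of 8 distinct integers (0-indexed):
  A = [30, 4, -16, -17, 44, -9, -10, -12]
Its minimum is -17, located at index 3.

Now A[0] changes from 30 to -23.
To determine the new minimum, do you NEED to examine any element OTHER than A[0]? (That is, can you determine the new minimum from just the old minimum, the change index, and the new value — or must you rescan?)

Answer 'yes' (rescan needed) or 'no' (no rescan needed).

Answer: no

Derivation:
Old min = -17 at index 3
Change at index 0: 30 -> -23
Index 0 was NOT the min. New min = min(-17, -23). No rescan of other elements needed.
Needs rescan: no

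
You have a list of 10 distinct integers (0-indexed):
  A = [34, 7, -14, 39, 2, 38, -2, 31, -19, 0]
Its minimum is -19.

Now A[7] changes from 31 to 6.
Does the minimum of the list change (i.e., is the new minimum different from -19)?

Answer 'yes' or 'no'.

Old min = -19
Change: A[7] 31 -> 6
Changed element was NOT the min; min changes only if 6 < -19.
New min = -19; changed? no

Answer: no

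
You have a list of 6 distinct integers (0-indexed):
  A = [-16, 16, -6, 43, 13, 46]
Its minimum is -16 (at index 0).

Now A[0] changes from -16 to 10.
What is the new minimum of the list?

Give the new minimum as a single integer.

Answer: -6

Derivation:
Old min = -16 (at index 0)
Change: A[0] -16 -> 10
Changed element WAS the min. Need to check: is 10 still <= all others?
  Min of remaining elements: -6
  New min = min(10, -6) = -6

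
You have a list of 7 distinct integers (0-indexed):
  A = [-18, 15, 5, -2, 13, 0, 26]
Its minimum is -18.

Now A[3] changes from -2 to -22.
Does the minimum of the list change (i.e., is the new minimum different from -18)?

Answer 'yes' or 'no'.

Old min = -18
Change: A[3] -2 -> -22
Changed element was NOT the min; min changes only if -22 < -18.
New min = -22; changed? yes

Answer: yes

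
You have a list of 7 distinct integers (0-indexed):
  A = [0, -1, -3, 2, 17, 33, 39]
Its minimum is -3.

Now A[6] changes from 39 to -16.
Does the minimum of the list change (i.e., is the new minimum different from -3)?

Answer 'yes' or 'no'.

Old min = -3
Change: A[6] 39 -> -16
Changed element was NOT the min; min changes only if -16 < -3.
New min = -16; changed? yes

Answer: yes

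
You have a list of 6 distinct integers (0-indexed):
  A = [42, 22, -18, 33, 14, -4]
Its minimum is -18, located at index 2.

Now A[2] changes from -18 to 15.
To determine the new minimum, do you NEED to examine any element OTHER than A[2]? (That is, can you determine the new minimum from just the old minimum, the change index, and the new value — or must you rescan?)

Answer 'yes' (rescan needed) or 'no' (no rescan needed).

Answer: yes

Derivation:
Old min = -18 at index 2
Change at index 2: -18 -> 15
Index 2 WAS the min and new value 15 > old min -18. Must rescan other elements to find the new min.
Needs rescan: yes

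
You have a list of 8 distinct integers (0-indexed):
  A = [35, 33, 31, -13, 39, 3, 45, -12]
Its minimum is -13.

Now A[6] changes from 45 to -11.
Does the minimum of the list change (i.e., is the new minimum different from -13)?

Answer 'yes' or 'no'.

Answer: no

Derivation:
Old min = -13
Change: A[6] 45 -> -11
Changed element was NOT the min; min changes only if -11 < -13.
New min = -13; changed? no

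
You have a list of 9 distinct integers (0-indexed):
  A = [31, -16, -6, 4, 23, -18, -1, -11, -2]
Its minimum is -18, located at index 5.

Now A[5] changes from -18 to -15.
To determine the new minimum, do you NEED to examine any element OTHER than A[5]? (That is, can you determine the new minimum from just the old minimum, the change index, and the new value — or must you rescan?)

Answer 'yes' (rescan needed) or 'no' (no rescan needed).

Old min = -18 at index 5
Change at index 5: -18 -> -15
Index 5 WAS the min and new value -15 > old min -18. Must rescan other elements to find the new min.
Needs rescan: yes

Answer: yes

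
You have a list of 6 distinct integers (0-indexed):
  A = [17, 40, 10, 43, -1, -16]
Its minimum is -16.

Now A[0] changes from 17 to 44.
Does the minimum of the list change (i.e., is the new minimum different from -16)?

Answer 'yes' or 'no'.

Answer: no

Derivation:
Old min = -16
Change: A[0] 17 -> 44
Changed element was NOT the min; min changes only if 44 < -16.
New min = -16; changed? no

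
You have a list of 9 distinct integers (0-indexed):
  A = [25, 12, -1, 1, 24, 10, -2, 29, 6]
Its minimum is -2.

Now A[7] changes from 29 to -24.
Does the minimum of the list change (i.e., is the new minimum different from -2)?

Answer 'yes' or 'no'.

Answer: yes

Derivation:
Old min = -2
Change: A[7] 29 -> -24
Changed element was NOT the min; min changes only if -24 < -2.
New min = -24; changed? yes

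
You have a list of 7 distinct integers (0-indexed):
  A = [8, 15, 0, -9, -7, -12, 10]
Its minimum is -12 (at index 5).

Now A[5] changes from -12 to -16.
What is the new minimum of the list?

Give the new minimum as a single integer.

Old min = -12 (at index 5)
Change: A[5] -12 -> -16
Changed element WAS the min. Need to check: is -16 still <= all others?
  Min of remaining elements: -9
  New min = min(-16, -9) = -16

Answer: -16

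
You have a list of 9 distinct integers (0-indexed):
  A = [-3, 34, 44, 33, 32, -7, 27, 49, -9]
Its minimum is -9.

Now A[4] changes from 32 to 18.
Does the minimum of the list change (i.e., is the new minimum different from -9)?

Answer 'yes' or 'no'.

Answer: no

Derivation:
Old min = -9
Change: A[4] 32 -> 18
Changed element was NOT the min; min changes only if 18 < -9.
New min = -9; changed? no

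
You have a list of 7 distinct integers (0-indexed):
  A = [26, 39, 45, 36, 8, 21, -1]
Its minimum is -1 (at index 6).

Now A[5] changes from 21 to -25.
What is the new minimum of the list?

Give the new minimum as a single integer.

Answer: -25

Derivation:
Old min = -1 (at index 6)
Change: A[5] 21 -> -25
Changed element was NOT the old min.
  New min = min(old_min, new_val) = min(-1, -25) = -25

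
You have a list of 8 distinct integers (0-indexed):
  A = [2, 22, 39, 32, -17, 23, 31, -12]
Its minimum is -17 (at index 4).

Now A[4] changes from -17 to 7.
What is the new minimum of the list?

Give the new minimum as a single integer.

Old min = -17 (at index 4)
Change: A[4] -17 -> 7
Changed element WAS the min. Need to check: is 7 still <= all others?
  Min of remaining elements: -12
  New min = min(7, -12) = -12

Answer: -12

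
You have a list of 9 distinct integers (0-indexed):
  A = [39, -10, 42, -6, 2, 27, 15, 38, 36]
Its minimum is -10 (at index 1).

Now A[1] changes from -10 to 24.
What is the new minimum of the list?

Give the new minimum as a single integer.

Old min = -10 (at index 1)
Change: A[1] -10 -> 24
Changed element WAS the min. Need to check: is 24 still <= all others?
  Min of remaining elements: -6
  New min = min(24, -6) = -6

Answer: -6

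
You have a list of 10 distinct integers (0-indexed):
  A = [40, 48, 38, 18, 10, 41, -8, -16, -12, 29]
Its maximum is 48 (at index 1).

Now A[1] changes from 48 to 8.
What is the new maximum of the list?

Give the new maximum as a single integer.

Old max = 48 (at index 1)
Change: A[1] 48 -> 8
Changed element WAS the max -> may need rescan.
  Max of remaining elements: 41
  New max = max(8, 41) = 41

Answer: 41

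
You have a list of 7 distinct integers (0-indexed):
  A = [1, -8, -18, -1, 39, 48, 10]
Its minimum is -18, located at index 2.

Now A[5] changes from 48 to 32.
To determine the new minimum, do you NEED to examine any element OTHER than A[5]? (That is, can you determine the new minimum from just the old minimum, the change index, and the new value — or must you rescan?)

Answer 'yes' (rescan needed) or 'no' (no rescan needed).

Answer: no

Derivation:
Old min = -18 at index 2
Change at index 5: 48 -> 32
Index 5 was NOT the min. New min = min(-18, 32). No rescan of other elements needed.
Needs rescan: no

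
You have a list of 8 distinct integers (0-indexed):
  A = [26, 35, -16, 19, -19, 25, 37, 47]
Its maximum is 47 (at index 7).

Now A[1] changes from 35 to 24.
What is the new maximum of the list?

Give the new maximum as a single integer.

Old max = 47 (at index 7)
Change: A[1] 35 -> 24
Changed element was NOT the old max.
  New max = max(old_max, new_val) = max(47, 24) = 47

Answer: 47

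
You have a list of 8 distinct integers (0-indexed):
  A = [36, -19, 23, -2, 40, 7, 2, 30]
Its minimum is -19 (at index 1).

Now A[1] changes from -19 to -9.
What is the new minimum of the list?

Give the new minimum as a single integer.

Answer: -9

Derivation:
Old min = -19 (at index 1)
Change: A[1] -19 -> -9
Changed element WAS the min. Need to check: is -9 still <= all others?
  Min of remaining elements: -2
  New min = min(-9, -2) = -9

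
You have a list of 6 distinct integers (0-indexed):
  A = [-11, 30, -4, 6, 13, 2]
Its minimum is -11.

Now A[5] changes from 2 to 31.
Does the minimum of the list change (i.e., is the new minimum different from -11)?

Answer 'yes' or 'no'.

Answer: no

Derivation:
Old min = -11
Change: A[5] 2 -> 31
Changed element was NOT the min; min changes only if 31 < -11.
New min = -11; changed? no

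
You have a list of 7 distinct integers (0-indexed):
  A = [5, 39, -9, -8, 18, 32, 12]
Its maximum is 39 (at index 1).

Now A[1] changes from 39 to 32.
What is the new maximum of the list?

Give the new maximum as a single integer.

Old max = 39 (at index 1)
Change: A[1] 39 -> 32
Changed element WAS the max -> may need rescan.
  Max of remaining elements: 32
  New max = max(32, 32) = 32

Answer: 32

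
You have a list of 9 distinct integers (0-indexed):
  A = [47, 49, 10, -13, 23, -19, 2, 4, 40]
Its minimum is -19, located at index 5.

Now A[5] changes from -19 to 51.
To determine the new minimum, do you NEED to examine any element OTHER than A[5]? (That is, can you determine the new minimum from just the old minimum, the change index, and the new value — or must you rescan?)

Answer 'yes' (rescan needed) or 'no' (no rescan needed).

Answer: yes

Derivation:
Old min = -19 at index 5
Change at index 5: -19 -> 51
Index 5 WAS the min and new value 51 > old min -19. Must rescan other elements to find the new min.
Needs rescan: yes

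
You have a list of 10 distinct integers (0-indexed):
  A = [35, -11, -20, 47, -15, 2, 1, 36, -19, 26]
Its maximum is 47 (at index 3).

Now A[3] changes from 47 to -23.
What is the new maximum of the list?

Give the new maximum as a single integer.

Old max = 47 (at index 3)
Change: A[3] 47 -> -23
Changed element WAS the max -> may need rescan.
  Max of remaining elements: 36
  New max = max(-23, 36) = 36

Answer: 36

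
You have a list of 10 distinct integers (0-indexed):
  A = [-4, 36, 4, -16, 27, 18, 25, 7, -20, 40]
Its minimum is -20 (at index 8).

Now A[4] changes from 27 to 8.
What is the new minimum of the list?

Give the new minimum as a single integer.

Answer: -20

Derivation:
Old min = -20 (at index 8)
Change: A[4] 27 -> 8
Changed element was NOT the old min.
  New min = min(old_min, new_val) = min(-20, 8) = -20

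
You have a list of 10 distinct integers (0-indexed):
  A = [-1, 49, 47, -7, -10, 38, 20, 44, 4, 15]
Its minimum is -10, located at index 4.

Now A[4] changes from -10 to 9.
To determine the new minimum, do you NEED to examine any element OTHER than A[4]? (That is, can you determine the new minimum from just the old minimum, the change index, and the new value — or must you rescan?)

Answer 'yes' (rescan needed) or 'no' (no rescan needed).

Old min = -10 at index 4
Change at index 4: -10 -> 9
Index 4 WAS the min and new value 9 > old min -10. Must rescan other elements to find the new min.
Needs rescan: yes

Answer: yes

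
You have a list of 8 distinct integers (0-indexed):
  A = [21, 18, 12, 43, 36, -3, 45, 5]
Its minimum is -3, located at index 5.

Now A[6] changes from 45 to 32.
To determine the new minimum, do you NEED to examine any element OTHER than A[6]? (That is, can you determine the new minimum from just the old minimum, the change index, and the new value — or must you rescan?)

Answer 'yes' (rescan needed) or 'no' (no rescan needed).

Answer: no

Derivation:
Old min = -3 at index 5
Change at index 6: 45 -> 32
Index 6 was NOT the min. New min = min(-3, 32). No rescan of other elements needed.
Needs rescan: no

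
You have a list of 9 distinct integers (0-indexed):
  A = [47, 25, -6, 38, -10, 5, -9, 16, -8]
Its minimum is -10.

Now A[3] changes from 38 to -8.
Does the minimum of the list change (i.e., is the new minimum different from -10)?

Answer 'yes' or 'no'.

Old min = -10
Change: A[3] 38 -> -8
Changed element was NOT the min; min changes only if -8 < -10.
New min = -10; changed? no

Answer: no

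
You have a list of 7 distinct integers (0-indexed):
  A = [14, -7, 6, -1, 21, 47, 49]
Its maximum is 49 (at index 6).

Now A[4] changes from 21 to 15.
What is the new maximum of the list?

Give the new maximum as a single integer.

Answer: 49

Derivation:
Old max = 49 (at index 6)
Change: A[4] 21 -> 15
Changed element was NOT the old max.
  New max = max(old_max, new_val) = max(49, 15) = 49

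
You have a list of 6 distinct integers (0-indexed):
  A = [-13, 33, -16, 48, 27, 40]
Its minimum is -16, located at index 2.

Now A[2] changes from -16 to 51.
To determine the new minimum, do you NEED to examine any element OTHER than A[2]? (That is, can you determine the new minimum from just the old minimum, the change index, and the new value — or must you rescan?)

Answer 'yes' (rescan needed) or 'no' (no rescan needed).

Old min = -16 at index 2
Change at index 2: -16 -> 51
Index 2 WAS the min and new value 51 > old min -16. Must rescan other elements to find the new min.
Needs rescan: yes

Answer: yes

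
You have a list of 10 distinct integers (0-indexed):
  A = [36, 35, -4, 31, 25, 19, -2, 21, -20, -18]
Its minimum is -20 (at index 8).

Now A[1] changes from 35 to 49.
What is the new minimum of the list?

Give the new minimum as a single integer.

Old min = -20 (at index 8)
Change: A[1] 35 -> 49
Changed element was NOT the old min.
  New min = min(old_min, new_val) = min(-20, 49) = -20

Answer: -20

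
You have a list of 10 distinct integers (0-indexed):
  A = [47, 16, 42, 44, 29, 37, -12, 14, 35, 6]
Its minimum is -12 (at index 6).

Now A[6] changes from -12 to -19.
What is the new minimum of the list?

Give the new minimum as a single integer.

Answer: -19

Derivation:
Old min = -12 (at index 6)
Change: A[6] -12 -> -19
Changed element WAS the min. Need to check: is -19 still <= all others?
  Min of remaining elements: 6
  New min = min(-19, 6) = -19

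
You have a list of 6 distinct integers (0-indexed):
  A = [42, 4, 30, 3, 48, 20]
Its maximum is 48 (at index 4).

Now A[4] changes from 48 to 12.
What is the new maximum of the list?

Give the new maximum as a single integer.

Old max = 48 (at index 4)
Change: A[4] 48 -> 12
Changed element WAS the max -> may need rescan.
  Max of remaining elements: 42
  New max = max(12, 42) = 42

Answer: 42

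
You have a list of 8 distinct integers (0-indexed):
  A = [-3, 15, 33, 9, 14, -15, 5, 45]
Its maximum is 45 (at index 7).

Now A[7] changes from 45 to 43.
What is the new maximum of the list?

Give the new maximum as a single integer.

Answer: 43

Derivation:
Old max = 45 (at index 7)
Change: A[7] 45 -> 43
Changed element WAS the max -> may need rescan.
  Max of remaining elements: 33
  New max = max(43, 33) = 43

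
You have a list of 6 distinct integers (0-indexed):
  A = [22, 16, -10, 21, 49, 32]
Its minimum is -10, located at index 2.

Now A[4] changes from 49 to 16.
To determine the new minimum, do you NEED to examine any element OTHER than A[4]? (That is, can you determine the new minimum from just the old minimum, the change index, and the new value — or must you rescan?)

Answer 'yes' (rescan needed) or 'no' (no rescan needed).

Answer: no

Derivation:
Old min = -10 at index 2
Change at index 4: 49 -> 16
Index 4 was NOT the min. New min = min(-10, 16). No rescan of other elements needed.
Needs rescan: no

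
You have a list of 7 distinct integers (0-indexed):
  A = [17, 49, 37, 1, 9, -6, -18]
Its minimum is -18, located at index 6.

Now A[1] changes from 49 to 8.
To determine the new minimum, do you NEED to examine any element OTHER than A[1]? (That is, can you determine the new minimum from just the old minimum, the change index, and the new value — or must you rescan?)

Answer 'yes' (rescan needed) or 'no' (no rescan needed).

Answer: no

Derivation:
Old min = -18 at index 6
Change at index 1: 49 -> 8
Index 1 was NOT the min. New min = min(-18, 8). No rescan of other elements needed.
Needs rescan: no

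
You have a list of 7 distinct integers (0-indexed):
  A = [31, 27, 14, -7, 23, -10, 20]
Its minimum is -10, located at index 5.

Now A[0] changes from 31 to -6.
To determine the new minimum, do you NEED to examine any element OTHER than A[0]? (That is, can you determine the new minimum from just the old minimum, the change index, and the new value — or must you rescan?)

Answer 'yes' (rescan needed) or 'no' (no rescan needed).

Old min = -10 at index 5
Change at index 0: 31 -> -6
Index 0 was NOT the min. New min = min(-10, -6). No rescan of other elements needed.
Needs rescan: no

Answer: no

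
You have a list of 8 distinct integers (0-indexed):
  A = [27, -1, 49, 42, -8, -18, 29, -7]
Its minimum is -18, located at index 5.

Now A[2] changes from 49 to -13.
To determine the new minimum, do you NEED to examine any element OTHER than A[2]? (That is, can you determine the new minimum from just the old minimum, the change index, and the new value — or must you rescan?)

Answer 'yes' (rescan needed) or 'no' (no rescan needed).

Old min = -18 at index 5
Change at index 2: 49 -> -13
Index 2 was NOT the min. New min = min(-18, -13). No rescan of other elements needed.
Needs rescan: no

Answer: no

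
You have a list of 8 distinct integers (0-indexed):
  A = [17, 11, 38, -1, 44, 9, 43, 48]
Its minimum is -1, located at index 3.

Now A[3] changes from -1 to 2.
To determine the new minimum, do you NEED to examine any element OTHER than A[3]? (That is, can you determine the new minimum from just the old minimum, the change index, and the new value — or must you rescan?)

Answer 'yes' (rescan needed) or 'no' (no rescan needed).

Old min = -1 at index 3
Change at index 3: -1 -> 2
Index 3 WAS the min and new value 2 > old min -1. Must rescan other elements to find the new min.
Needs rescan: yes

Answer: yes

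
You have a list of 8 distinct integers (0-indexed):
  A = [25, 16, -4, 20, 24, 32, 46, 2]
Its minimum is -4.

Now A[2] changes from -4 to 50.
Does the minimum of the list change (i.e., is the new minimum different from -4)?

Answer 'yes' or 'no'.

Old min = -4
Change: A[2] -4 -> 50
Changed element was the min; new min must be rechecked.
New min = 2; changed? yes

Answer: yes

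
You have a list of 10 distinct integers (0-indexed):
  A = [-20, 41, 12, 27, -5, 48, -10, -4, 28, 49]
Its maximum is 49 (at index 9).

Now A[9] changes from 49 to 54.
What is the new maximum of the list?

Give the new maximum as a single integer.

Answer: 54

Derivation:
Old max = 49 (at index 9)
Change: A[9] 49 -> 54
Changed element WAS the max -> may need rescan.
  Max of remaining elements: 48
  New max = max(54, 48) = 54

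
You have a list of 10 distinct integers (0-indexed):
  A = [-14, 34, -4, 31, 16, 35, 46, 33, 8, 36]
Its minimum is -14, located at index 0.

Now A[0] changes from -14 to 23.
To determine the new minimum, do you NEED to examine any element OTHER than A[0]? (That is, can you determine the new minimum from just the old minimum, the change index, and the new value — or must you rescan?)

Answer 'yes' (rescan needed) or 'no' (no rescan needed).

Answer: yes

Derivation:
Old min = -14 at index 0
Change at index 0: -14 -> 23
Index 0 WAS the min and new value 23 > old min -14. Must rescan other elements to find the new min.
Needs rescan: yes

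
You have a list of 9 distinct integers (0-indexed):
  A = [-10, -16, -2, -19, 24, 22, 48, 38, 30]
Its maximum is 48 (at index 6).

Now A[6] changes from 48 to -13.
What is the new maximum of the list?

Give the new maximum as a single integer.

Old max = 48 (at index 6)
Change: A[6] 48 -> -13
Changed element WAS the max -> may need rescan.
  Max of remaining elements: 38
  New max = max(-13, 38) = 38

Answer: 38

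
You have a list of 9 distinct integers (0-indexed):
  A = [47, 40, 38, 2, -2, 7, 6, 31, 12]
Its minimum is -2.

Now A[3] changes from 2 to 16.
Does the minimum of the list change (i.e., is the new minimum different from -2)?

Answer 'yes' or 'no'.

Old min = -2
Change: A[3] 2 -> 16
Changed element was NOT the min; min changes only if 16 < -2.
New min = -2; changed? no

Answer: no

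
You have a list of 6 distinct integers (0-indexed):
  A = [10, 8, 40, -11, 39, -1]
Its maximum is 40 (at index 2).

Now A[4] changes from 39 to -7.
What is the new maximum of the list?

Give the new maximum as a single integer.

Old max = 40 (at index 2)
Change: A[4] 39 -> -7
Changed element was NOT the old max.
  New max = max(old_max, new_val) = max(40, -7) = 40

Answer: 40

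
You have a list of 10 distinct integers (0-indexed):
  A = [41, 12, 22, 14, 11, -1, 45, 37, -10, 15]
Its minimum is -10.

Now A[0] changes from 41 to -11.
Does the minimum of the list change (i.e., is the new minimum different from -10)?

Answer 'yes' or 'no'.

Answer: yes

Derivation:
Old min = -10
Change: A[0] 41 -> -11
Changed element was NOT the min; min changes only if -11 < -10.
New min = -11; changed? yes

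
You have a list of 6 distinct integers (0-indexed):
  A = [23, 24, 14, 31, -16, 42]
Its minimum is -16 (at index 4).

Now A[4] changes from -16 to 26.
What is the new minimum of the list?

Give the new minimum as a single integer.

Answer: 14

Derivation:
Old min = -16 (at index 4)
Change: A[4] -16 -> 26
Changed element WAS the min. Need to check: is 26 still <= all others?
  Min of remaining elements: 14
  New min = min(26, 14) = 14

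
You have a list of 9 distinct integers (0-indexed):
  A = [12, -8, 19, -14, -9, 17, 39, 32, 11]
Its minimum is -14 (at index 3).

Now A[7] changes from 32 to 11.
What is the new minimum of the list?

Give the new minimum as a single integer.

Old min = -14 (at index 3)
Change: A[7] 32 -> 11
Changed element was NOT the old min.
  New min = min(old_min, new_val) = min(-14, 11) = -14

Answer: -14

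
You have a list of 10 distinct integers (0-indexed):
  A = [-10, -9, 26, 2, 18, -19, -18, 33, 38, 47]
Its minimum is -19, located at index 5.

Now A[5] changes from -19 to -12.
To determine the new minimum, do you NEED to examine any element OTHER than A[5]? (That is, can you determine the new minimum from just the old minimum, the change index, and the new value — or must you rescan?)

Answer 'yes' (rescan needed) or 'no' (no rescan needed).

Answer: yes

Derivation:
Old min = -19 at index 5
Change at index 5: -19 -> -12
Index 5 WAS the min and new value -12 > old min -19. Must rescan other elements to find the new min.
Needs rescan: yes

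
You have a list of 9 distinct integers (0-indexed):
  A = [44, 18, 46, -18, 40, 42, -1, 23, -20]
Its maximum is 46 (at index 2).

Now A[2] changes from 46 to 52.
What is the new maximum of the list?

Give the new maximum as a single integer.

Old max = 46 (at index 2)
Change: A[2] 46 -> 52
Changed element WAS the max -> may need rescan.
  Max of remaining elements: 44
  New max = max(52, 44) = 52

Answer: 52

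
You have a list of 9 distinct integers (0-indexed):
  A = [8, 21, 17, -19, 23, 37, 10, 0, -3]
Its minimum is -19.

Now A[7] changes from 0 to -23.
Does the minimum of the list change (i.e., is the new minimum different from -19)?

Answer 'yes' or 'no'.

Answer: yes

Derivation:
Old min = -19
Change: A[7] 0 -> -23
Changed element was NOT the min; min changes only if -23 < -19.
New min = -23; changed? yes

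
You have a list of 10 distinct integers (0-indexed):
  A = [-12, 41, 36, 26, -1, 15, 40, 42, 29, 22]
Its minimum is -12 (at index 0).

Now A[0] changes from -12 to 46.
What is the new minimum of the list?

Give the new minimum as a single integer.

Answer: -1

Derivation:
Old min = -12 (at index 0)
Change: A[0] -12 -> 46
Changed element WAS the min. Need to check: is 46 still <= all others?
  Min of remaining elements: -1
  New min = min(46, -1) = -1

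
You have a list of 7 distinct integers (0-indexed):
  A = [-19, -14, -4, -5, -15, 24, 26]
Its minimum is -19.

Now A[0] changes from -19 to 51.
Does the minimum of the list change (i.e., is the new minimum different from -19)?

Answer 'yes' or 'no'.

Answer: yes

Derivation:
Old min = -19
Change: A[0] -19 -> 51
Changed element was the min; new min must be rechecked.
New min = -15; changed? yes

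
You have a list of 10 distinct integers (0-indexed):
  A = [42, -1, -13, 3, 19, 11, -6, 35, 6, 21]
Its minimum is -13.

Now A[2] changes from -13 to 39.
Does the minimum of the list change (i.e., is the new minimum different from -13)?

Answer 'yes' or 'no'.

Old min = -13
Change: A[2] -13 -> 39
Changed element was the min; new min must be rechecked.
New min = -6; changed? yes

Answer: yes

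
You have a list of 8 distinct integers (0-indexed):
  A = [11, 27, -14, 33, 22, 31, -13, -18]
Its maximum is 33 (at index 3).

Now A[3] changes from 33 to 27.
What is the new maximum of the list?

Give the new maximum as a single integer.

Answer: 31

Derivation:
Old max = 33 (at index 3)
Change: A[3] 33 -> 27
Changed element WAS the max -> may need rescan.
  Max of remaining elements: 31
  New max = max(27, 31) = 31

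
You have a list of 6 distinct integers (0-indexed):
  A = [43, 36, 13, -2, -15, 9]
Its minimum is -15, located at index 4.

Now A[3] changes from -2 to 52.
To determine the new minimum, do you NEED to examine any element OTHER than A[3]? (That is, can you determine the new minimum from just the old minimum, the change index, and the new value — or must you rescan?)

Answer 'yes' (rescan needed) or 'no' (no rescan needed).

Old min = -15 at index 4
Change at index 3: -2 -> 52
Index 3 was NOT the min. New min = min(-15, 52). No rescan of other elements needed.
Needs rescan: no

Answer: no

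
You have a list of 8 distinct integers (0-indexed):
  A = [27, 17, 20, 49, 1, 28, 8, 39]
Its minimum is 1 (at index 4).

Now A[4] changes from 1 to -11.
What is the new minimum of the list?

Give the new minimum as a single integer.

Answer: -11

Derivation:
Old min = 1 (at index 4)
Change: A[4] 1 -> -11
Changed element WAS the min. Need to check: is -11 still <= all others?
  Min of remaining elements: 8
  New min = min(-11, 8) = -11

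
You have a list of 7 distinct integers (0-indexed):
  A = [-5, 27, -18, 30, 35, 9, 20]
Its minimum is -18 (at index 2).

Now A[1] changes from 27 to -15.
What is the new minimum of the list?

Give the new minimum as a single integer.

Old min = -18 (at index 2)
Change: A[1] 27 -> -15
Changed element was NOT the old min.
  New min = min(old_min, new_val) = min(-18, -15) = -18

Answer: -18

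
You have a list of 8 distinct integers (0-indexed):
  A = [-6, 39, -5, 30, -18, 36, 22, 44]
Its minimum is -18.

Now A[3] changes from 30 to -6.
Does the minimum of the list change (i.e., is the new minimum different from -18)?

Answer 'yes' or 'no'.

Answer: no

Derivation:
Old min = -18
Change: A[3] 30 -> -6
Changed element was NOT the min; min changes only if -6 < -18.
New min = -18; changed? no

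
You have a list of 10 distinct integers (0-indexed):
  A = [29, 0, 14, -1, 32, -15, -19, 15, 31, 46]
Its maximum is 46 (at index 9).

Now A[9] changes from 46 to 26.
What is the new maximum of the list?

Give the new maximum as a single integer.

Old max = 46 (at index 9)
Change: A[9] 46 -> 26
Changed element WAS the max -> may need rescan.
  Max of remaining elements: 32
  New max = max(26, 32) = 32

Answer: 32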